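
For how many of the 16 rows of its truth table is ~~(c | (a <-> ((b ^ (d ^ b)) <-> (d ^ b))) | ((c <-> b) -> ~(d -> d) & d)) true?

14

a | b | c | d || φ
1 | 1 | 1 | 1 || 1
1 | 1 | 1 | 0 || 1
1 | 1 | 0 | 1 || 1
1 | 1 | 0 | 0 || 1
1 | 0 | 1 | 1 || 1
1 | 0 | 1 | 0 || 1
1 | 0 | 0 | 1 || 1
1 | 0 | 0 | 0 || 1
0 | 1 | 1 | 1 || 1
0 | 1 | 1 | 0 || 1
0 | 1 | 0 | 1 || 1
0 | 1 | 0 | 0 || 1
0 | 0 | 1 | 1 || 1
0 | 0 | 1 | 0 || 1
0 | 0 | 0 | 1 || 0
0 | 0 | 0 | 0 || 0
The formula is true on 14 of the 16 rows.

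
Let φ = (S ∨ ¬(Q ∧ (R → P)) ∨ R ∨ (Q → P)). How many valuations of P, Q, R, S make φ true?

15

P | Q | R | S || (R → P) | (Q ∧ (R → P)) | ¬(Q ∧ (R → P)) | (Q → P) | φ
0 | 0 | 0 | 0 ||    1    |       0       |       1        |    1    | 1
0 | 0 | 0 | 1 ||    1    |       0       |       1        |    1    | 1
0 | 0 | 1 | 0 ||    0    |       0       |       1        |    1    | 1
0 | 0 | 1 | 1 ||    0    |       0       |       1        |    1    | 1
0 | 1 | 0 | 0 ||    1    |       1       |       0        |    0    | 0
0 | 1 | 0 | 1 ||    1    |       1       |       0        |    0    | 1
0 | 1 | 1 | 0 ||    0    |       0       |       1        |    0    | 1
0 | 1 | 1 | 1 ||    0    |       0       |       1        |    0    | 1
1 | 0 | 0 | 0 ||    1    |       0       |       1        |    1    | 1
1 | 0 | 0 | 1 ||    1    |       0       |       1        |    1    | 1
1 | 0 | 1 | 0 ||    1    |       0       |       1        |    1    | 1
1 | 0 | 1 | 1 ||    1    |       0       |       1        |    1    | 1
1 | 1 | 0 | 0 ||    1    |       1       |       0        |    1    | 1
1 | 1 | 0 | 1 ||    1    |       1       |       0        |    1    | 1
1 | 1 | 1 | 0 ||    1    |       1       |       0        |    1    | 1
1 | 1 | 1 | 1 ||    1    |       1       |       0        |    1    | 1
The formula is true on 15 of the 16 rows.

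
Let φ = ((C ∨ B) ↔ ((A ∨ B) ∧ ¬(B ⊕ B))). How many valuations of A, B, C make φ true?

6

A | B | C || φ
F | F | F || T
F | F | T || F
F | T | F || T
F | T | T || T
T | F | F || F
T | F | T || T
T | T | F || T
T | T | T || T
The formula is true on 6 of the 8 rows.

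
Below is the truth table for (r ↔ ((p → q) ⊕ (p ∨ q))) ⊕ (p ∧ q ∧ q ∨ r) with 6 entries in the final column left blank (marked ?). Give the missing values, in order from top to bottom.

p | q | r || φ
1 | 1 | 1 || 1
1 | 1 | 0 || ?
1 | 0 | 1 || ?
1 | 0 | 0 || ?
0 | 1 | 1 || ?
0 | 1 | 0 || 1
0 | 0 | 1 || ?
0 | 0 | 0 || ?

Row p=1, q=1, r=0: (r ↔ ((p → q) ⊕ (p ∨ q))) = 1, (p ∧ q ∧ q ∨ r) = 1, so the formula = 0.
Row p=1, q=0, r=1: (r ↔ ((p → q) ⊕ (p ∨ q))) = 1, (p ∧ q ∧ q ∨ r) = 1, so the formula = 0.
Row p=1, q=0, r=0: (r ↔ ((p → q) ⊕ (p ∨ q))) = 0, (p ∧ q ∧ q ∨ r) = 0, so the formula = 0.
Row p=0, q=1, r=1: (r ↔ ((p → q) ⊕ (p ∨ q))) = 0, (p ∧ q ∧ q ∨ r) = 1, so the formula = 1.
Row p=0, q=0, r=1: (r ↔ ((p → q) ⊕ (p ∨ q))) = 1, (p ∧ q ∧ q ∨ r) = 1, so the formula = 0.
Row p=0, q=0, r=0: (r ↔ ((p → q) ⊕ (p ∨ q))) = 0, (p ∧ q ∧ q ∨ r) = 0, so the formula = 0.

0, 0, 0, 1, 0, 0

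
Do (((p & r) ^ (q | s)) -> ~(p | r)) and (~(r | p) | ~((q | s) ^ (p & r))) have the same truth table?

equivalent

p | q | r | s | φ | ψ
- | - | - | - | - | -
0 | 0 | 0 | 0 | 1 | 1
0 | 0 | 0 | 1 | 1 | 1
0 | 0 | 1 | 0 | 1 | 1
0 | 0 | 1 | 1 | 0 | 0
0 | 1 | 0 | 0 | 1 | 1
0 | 1 | 0 | 1 | 1 | 1
0 | 1 | 1 | 0 | 0 | 0
0 | 1 | 1 | 1 | 0 | 0
1 | 0 | 0 | 0 | 1 | 1
1 | 0 | 0 | 1 | 0 | 0
1 | 0 | 1 | 0 | 0 | 0
1 | 0 | 1 | 1 | 1 | 1
1 | 1 | 0 | 0 | 0 | 0
1 | 1 | 0 | 1 | 0 | 0
1 | 1 | 1 | 0 | 1 | 1
1 | 1 | 1 | 1 | 1 | 1
The columns for φ and ψ agree on every row, so they are logically equivalent.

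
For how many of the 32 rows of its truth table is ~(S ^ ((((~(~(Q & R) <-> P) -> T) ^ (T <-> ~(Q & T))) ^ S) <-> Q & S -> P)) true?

P | Q | R | S | T | φ
- | - | - | - | - | -
T | T | T | T | T | F
T | T | T | T | F | T
T | T | T | F | T | F
T | T | T | F | F | T
T | T | F | T | T | F
T | T | F | T | F | F
T | T | F | F | T | F
T | T | F | F | F | F
T | F | T | T | T | T
T | F | T | T | F | F
T | F | T | F | T | T
T | F | T | F | F | F
T | F | F | T | T | T
T | F | F | T | F | F
T | F | F | F | T | T
T | F | F | F | F | F
F | T | T | T | T | T
F | T | T | T | F | T
F | T | T | F | T | F
F | T | T | F | F | F
F | T | F | T | T | T
F | T | F | T | F | F
F | T | F | F | T | F
F | T | F | F | F | T
F | F | T | T | T | T
F | F | T | T | F | T
F | F | T | F | T | T
F | F | T | F | F | T
F | F | F | T | T | T
F | F | F | T | F | T
F | F | F | F | T | T
F | F | F | F | F | T
The formula is true on 18 of the 32 rows.

18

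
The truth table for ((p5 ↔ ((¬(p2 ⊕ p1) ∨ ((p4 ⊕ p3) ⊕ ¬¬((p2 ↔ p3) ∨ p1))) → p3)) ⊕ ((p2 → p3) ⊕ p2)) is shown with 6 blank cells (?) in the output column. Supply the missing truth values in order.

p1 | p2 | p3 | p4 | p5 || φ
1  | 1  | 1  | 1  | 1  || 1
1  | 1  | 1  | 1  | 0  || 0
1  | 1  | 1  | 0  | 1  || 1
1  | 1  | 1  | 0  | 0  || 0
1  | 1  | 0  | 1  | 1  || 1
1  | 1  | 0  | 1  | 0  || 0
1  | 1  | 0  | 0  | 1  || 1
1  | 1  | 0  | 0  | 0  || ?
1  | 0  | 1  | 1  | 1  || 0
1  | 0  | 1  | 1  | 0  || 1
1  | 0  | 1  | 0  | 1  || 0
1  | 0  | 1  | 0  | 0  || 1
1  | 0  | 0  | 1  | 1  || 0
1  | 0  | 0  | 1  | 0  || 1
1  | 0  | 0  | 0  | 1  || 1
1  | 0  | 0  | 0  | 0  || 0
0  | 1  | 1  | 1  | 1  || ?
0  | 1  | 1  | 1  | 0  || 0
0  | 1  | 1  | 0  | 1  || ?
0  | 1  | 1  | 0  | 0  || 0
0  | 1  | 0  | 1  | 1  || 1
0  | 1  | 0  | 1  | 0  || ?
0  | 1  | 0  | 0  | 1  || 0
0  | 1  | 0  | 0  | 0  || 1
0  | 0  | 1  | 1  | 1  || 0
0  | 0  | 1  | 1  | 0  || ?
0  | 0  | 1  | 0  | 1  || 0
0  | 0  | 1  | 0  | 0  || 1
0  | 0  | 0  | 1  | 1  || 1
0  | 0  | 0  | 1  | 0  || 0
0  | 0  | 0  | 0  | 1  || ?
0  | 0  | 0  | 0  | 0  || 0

Row p1=1, p2=1, p3=0, p4=0, p5=0: (p5 ↔ ((¬(p2 ⊕ p1) ∨ ((p4 ⊕ p3) ⊕ ¬¬((p2 ↔ p3) ∨ p1))) → p3)) = 1, ((p2 → p3) ⊕ p2) = 1, so the formula = 0.
Row p1=0, p2=1, p3=1, p4=1, p5=1: (p5 ↔ ((¬(p2 ⊕ p1) ∨ ((p4 ⊕ p3) ⊕ ¬¬((p2 ↔ p3) ∨ p1))) → p3)) = 1, ((p2 → p3) ⊕ p2) = 0, so the formula = 1.
Row p1=0, p2=1, p3=1, p4=0, p5=1: (p5 ↔ ((¬(p2 ⊕ p1) ∨ ((p4 ⊕ p3) ⊕ ¬¬((p2 ↔ p3) ∨ p1))) → p3)) = 1, ((p2 → p3) ⊕ p2) = 0, so the formula = 1.
Row p1=0, p2=1, p3=0, p4=1, p5=0: (p5 ↔ ((¬(p2 ⊕ p1) ∨ ((p4 ⊕ p3) ⊕ ¬¬((p2 ↔ p3) ∨ p1))) → p3)) = 1, ((p2 → p3) ⊕ p2) = 1, so the formula = 0.
Row p1=0, p2=0, p3=1, p4=1, p5=0: (p5 ↔ ((¬(p2 ⊕ p1) ∨ ((p4 ⊕ p3) ⊕ ¬¬((p2 ↔ p3) ∨ p1))) → p3)) = 0, ((p2 → p3) ⊕ p2) = 1, so the formula = 1.
Row p1=0, p2=0, p3=0, p4=0, p5=1: (p5 ↔ ((¬(p2 ⊕ p1) ∨ ((p4 ⊕ p3) ⊕ ¬¬((p2 ↔ p3) ∨ p1))) → p3)) = 0, ((p2 → p3) ⊕ p2) = 1, so the formula = 1.

0, 1, 1, 0, 1, 1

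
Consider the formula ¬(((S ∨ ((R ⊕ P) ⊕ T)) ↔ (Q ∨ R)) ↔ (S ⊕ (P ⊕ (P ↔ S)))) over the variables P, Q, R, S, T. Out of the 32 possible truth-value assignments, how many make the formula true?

P  Q  R  S  T  |  φ
T  T  T  T  T  |  F
T  T  T  T  F  |  F
T  T  T  F  T  |  F
T  T  T  F  F  |  T
T  T  F  T  T  |  F
T  T  F  T  F  |  F
T  T  F  F  T  |  T
T  T  F  F  F  |  F
T  F  T  T  T  |  F
T  F  T  T  F  |  F
T  F  T  F  T  |  F
T  F  T  F  F  |  T
T  F  F  T  T  |  T
T  F  F  T  F  |  T
T  F  F  F  T  |  F
T  F  F  F  F  |  T
F  T  T  T  T  |  F
F  T  T  T  F  |  F
F  T  T  F  T  |  T
F  T  T  F  F  |  F
F  T  F  T  T  |  F
F  T  F  T  F  |  F
F  T  F  F  T  |  F
F  T  F  F  F  |  T
F  F  T  T  T  |  F
F  F  T  T  F  |  F
F  F  T  F  T  |  T
F  F  T  F  F  |  F
F  F  F  T  T  |  T
F  F  F  T  F  |  T
F  F  F  F  T  |  T
F  F  F  F  F  |  F
The formula is true on 12 of the 32 rows.

12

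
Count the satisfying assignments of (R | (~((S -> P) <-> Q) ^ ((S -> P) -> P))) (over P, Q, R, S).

12

P | Q | R | S || φ
F | F | F | F || T
F | F | F | T || T
F | F | T | F || T
F | F | T | T || T
F | T | F | F || F
F | T | F | T || F
F | T | T | F || T
F | T | T | T || T
T | F | F | F || F
T | F | F | T || F
T | F | T | F || T
T | F | T | T || T
T | T | F | F || T
T | T | F | T || T
T | T | T | F || T
T | T | T | T || T
The formula is true on 12 of the 16 rows.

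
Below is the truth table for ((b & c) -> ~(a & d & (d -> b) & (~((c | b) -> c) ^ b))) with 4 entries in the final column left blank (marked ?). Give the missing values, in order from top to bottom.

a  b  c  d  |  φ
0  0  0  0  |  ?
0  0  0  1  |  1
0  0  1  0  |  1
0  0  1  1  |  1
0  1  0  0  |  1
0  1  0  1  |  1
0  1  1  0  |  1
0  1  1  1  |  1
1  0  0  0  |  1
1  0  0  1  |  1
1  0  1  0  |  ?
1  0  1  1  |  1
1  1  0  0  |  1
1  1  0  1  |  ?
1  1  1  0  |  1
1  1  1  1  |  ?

1, 1, 1, 0

Row a=0, b=0, c=0, d=0: (b & c) = 0, ~(a & d & (d -> b) & (~((c | b) -> c) ^ b)) = 1, so the formula = 1.
Row a=1, b=0, c=1, d=0: (b & c) = 0, ~(a & d & (d -> b) & (~((c | b) -> c) ^ b)) = 1, so the formula = 1.
Row a=1, b=1, c=0, d=1: (b & c) = 0, ~(a & d & (d -> b) & (~((c | b) -> c) ^ b)) = 1, so the formula = 1.
Row a=1, b=1, c=1, d=1: (b & c) = 1, ~(a & d & (d -> b) & (~((c | b) -> c) ^ b)) = 0, so the formula = 0.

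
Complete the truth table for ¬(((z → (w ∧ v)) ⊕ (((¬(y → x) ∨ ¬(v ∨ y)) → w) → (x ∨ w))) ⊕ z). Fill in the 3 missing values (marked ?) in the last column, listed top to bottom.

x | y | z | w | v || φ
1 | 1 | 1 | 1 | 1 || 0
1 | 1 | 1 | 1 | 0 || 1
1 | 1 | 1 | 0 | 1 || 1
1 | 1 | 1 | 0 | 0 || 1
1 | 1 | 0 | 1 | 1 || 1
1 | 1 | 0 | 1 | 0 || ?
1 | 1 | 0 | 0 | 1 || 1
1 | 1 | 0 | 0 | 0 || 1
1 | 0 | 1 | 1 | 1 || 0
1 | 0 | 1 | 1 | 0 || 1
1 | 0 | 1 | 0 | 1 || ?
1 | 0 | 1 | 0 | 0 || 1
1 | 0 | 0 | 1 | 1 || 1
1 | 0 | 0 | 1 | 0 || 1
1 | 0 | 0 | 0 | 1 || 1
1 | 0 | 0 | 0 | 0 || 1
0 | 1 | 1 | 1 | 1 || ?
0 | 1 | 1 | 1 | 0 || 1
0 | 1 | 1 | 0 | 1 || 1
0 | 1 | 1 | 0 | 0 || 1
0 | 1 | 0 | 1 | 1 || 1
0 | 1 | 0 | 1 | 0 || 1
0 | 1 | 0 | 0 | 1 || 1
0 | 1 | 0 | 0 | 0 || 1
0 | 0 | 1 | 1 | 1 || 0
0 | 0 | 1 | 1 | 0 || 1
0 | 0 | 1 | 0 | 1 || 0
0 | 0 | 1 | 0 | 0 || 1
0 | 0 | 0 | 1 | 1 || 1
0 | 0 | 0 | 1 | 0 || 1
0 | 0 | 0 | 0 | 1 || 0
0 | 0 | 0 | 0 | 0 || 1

1, 1, 0

Row x=1, y=1, z=0, w=1, v=0: ((z → (w ∧ v)) ⊕ (((¬(y → x) ∨ ¬(v ∨ y)) → w) → (x ∨ w))) = 0, (((z → (w ∧ v)) ⊕ (((¬(y → x) ∨ ¬(v ∨ y)) → w) → (x ∨ w))) ⊕ z) = 0, so the formula = 1.
Row x=1, y=0, z=1, w=0, v=1: ((z → (w ∧ v)) ⊕ (((¬(y → x) ∨ ¬(v ∨ y)) → w) → (x ∨ w))) = 1, (((z → (w ∧ v)) ⊕ (((¬(y → x) ∨ ¬(v ∨ y)) → w) → (x ∨ w))) ⊕ z) = 0, so the formula = 1.
Row x=0, y=1, z=1, w=1, v=1: ((z → (w ∧ v)) ⊕ (((¬(y → x) ∨ ¬(v ∨ y)) → w) → (x ∨ w))) = 0, (((z → (w ∧ v)) ⊕ (((¬(y → x) ∨ ¬(v ∨ y)) → w) → (x ∨ w))) ⊕ z) = 1, so the formula = 0.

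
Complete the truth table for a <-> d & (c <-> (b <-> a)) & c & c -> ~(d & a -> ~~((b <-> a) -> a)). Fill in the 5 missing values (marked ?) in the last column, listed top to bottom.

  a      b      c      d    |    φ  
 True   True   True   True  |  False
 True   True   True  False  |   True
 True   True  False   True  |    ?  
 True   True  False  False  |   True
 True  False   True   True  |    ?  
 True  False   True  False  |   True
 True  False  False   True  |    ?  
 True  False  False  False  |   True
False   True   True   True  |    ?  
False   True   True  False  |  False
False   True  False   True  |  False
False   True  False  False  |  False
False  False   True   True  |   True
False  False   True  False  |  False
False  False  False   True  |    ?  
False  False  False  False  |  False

True, True, True, False, False

Row a=True, b=True, c=False, d=True: (d & (c <-> (b <-> a)) & c & c -> ~(d & a -> ~~((b <-> a) -> a))) = True, so the formula = True.
Row a=True, b=False, c=True, d=True: (d & (c <-> (b <-> a)) & c & c -> ~(d & a -> ~~((b <-> a) -> a))) = True, so the formula = True.
Row a=True, b=False, c=False, d=True: (d & (c <-> (b <-> a)) & c & c -> ~(d & a -> ~~((b <-> a) -> a))) = True, so the formula = True.
Row a=False, b=True, c=True, d=True: (d & (c <-> (b <-> a)) & c & c -> ~(d & a -> ~~((b <-> a) -> a))) = True, so the formula = False.
Row a=False, b=False, c=False, d=True: (d & (c <-> (b <-> a)) & c & c -> ~(d & a -> ~~((b <-> a) -> a))) = True, so the formula = False.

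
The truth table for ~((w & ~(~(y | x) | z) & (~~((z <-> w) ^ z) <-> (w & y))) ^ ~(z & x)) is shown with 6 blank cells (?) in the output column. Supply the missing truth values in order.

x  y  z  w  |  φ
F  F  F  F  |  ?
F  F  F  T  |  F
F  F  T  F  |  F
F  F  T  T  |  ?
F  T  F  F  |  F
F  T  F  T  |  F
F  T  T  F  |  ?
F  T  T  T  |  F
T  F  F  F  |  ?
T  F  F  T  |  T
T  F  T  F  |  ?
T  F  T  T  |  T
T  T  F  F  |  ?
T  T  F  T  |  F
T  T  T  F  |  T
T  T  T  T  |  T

F, F, F, F, T, F

Row x=F, y=F, z=F, w=F: (w & ~(~(y | x) | z) & (~~((z <-> w) ^ z) <-> (w & y))) = F, ~(z & x) = T, ((w & ~(~(y | x) | z) & (~~((z <-> w) ^ z) <-> (w & y))) ^ ~(z & x)) = T, so the formula = F.
Row x=F, y=F, z=T, w=T: (w & ~(~(y | x) | z) & (~~((z <-> w) ^ z) <-> (w & y))) = F, ~(z & x) = T, ((w & ~(~(y | x) | z) & (~~((z <-> w) ^ z) <-> (w & y))) ^ ~(z & x)) = T, so the formula = F.
Row x=F, y=T, z=T, w=F: (w & ~(~(y | x) | z) & (~~((z <-> w) ^ z) <-> (w & y))) = F, ~(z & x) = T, ((w & ~(~(y | x) | z) & (~~((z <-> w) ^ z) <-> (w & y))) ^ ~(z & x)) = T, so the formula = F.
Row x=T, y=F, z=F, w=F: (w & ~(~(y | x) | z) & (~~((z <-> w) ^ z) <-> (w & y))) = F, ~(z & x) = T, ((w & ~(~(y | x) | z) & (~~((z <-> w) ^ z) <-> (w & y))) ^ ~(z & x)) = T, so the formula = F.
Row x=T, y=F, z=T, w=F: (w & ~(~(y | x) | z) & (~~((z <-> w) ^ z) <-> (w & y))) = F, ~(z & x) = F, ((w & ~(~(y | x) | z) & (~~((z <-> w) ^ z) <-> (w & y))) ^ ~(z & x)) = F, so the formula = T.
Row x=T, y=T, z=F, w=F: (w & ~(~(y | x) | z) & (~~((z <-> w) ^ z) <-> (w & y))) = F, ~(z & x) = T, ((w & ~(~(y | x) | z) & (~~((z <-> w) ^ z) <-> (w & y))) ^ ~(z & x)) = T, so the formula = F.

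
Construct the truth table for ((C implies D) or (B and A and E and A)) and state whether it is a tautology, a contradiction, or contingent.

contingent

A | B | C | D | E | φ
- | - | - | - | - | -
0 | 0 | 0 | 0 | 0 | 1
0 | 0 | 0 | 0 | 1 | 1
0 | 0 | 0 | 1 | 0 | 1
0 | 0 | 0 | 1 | 1 | 1
0 | 0 | 1 | 0 | 0 | 0
0 | 0 | 1 | 0 | 1 | 0
0 | 0 | 1 | 1 | 0 | 1
0 | 0 | 1 | 1 | 1 | 1
0 | 1 | 0 | 0 | 0 | 1
0 | 1 | 0 | 0 | 1 | 1
0 | 1 | 0 | 1 | 0 | 1
0 | 1 | 0 | 1 | 1 | 1
0 | 1 | 1 | 0 | 0 | 0
0 | 1 | 1 | 0 | 1 | 0
0 | 1 | 1 | 1 | 0 | 1
0 | 1 | 1 | 1 | 1 | 1
1 | 0 | 0 | 0 | 0 | 1
1 | 0 | 0 | 0 | 1 | 1
1 | 0 | 0 | 1 | 0 | 1
1 | 0 | 0 | 1 | 1 | 1
1 | 0 | 1 | 0 | 0 | 0
1 | 0 | 1 | 0 | 1 | 0
1 | 0 | 1 | 1 | 0 | 1
1 | 0 | 1 | 1 | 1 | 1
1 | 1 | 0 | 0 | 0 | 1
1 | 1 | 0 | 0 | 1 | 1
1 | 1 | 0 | 1 | 0 | 1
1 | 1 | 0 | 1 | 1 | 1
1 | 1 | 1 | 0 | 0 | 0
1 | 1 | 1 | 0 | 1 | 1
1 | 1 | 1 | 1 | 0 | 1
1 | 1 | 1 | 1 | 1 | 1
25 of 32 rows are 1, so the formula is contingent.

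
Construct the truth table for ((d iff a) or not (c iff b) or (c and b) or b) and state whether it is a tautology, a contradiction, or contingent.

contingent

a | b | c | d || (d iff a) | (c iff b) | not (c iff b) | (c and b) | φ
1 | 1 | 1 | 1 ||     1     |     1     |       0       |     1     | 1
1 | 1 | 1 | 0 ||     0     |     1     |       0       |     1     | 1
1 | 1 | 0 | 1 ||     1     |     0     |       1       |     0     | 1
1 | 1 | 0 | 0 ||     0     |     0     |       1       |     0     | 1
1 | 0 | 1 | 1 ||     1     |     0     |       1       |     0     | 1
1 | 0 | 1 | 0 ||     0     |     0     |       1       |     0     | 1
1 | 0 | 0 | 1 ||     1     |     1     |       0       |     0     | 1
1 | 0 | 0 | 0 ||     0     |     1     |       0       |     0     | 0
0 | 1 | 1 | 1 ||     0     |     1     |       0       |     1     | 1
0 | 1 | 1 | 0 ||     1     |     1     |       0       |     1     | 1
0 | 1 | 0 | 1 ||     0     |     0     |       1       |     0     | 1
0 | 1 | 0 | 0 ||     1     |     0     |       1       |     0     | 1
0 | 0 | 1 | 1 ||     0     |     0     |       1       |     0     | 1
0 | 0 | 1 | 0 ||     1     |     0     |       1       |     0     | 1
0 | 0 | 0 | 1 ||     0     |     1     |       0       |     0     | 0
0 | 0 | 0 | 0 ||     1     |     1     |       0       |     0     | 1
14 of 16 rows are 1, so the formula is contingent.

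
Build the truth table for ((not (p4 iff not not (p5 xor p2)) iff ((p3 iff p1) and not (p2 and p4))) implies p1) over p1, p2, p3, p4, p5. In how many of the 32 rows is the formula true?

p1 | p2 | p3 | p4 | p5 | φ
-- | -- | -- | -- | -- | -
T  | T  | T  | T  | T  | T
T  | T  | T  | T  | F  | T
T  | T  | T  | F  | T  | T
T  | T  | T  | F  | F  | T
T  | T  | F  | T  | T  | T
T  | T  | F  | T  | F  | T
T  | T  | F  | F  | T  | T
T  | T  | F  | F  | F  | T
T  | F  | T  | T  | T  | T
T  | F  | T  | T  | F  | T
T  | F  | T  | F  | T  | T
T  | F  | T  | F  | F  | T
T  | F  | F  | T  | T  | T
T  | F  | F  | T  | F  | T
T  | F  | F  | F  | T  | T
T  | F  | F  | F  | F  | T
F  | T  | T  | T  | T  | T
F  | T  | T  | T  | F  | F
F  | T  | T  | F  | T  | F
F  | T  | T  | F  | F  | T
F  | T  | F  | T  | T  | T
F  | T  | F  | T  | F  | F
F  | T  | F  | F  | T  | T
F  | T  | F  | F  | F  | F
F  | F  | T  | T  | T  | F
F  | F  | T  | T  | F  | T
F  | F  | T  | F  | T  | T
F  | F  | T  | F  | F  | F
F  | F  | F  | T  | T  | T
F  | F  | F  | T  | F  | F
F  | F  | F  | F  | T  | F
F  | F  | F  | F  | F  | T
The formula is true on 24 of the 32 rows.

24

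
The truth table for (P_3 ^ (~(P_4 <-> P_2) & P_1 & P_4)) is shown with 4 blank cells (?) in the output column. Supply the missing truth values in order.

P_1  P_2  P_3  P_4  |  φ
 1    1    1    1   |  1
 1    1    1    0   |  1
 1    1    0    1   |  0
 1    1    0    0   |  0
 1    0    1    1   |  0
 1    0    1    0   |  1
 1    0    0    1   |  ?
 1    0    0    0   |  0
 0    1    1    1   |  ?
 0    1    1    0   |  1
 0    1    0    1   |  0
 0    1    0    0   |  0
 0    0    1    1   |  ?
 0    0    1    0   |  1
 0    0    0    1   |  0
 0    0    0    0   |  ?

Row P_1=1, P_2=0, P_3=0, P_4=1: (~(P_4 <-> P_2) & P_1 & P_4) = 1, so the formula = 1.
Row P_1=0, P_2=1, P_3=1, P_4=1: (~(P_4 <-> P_2) & P_1 & P_4) = 0, so the formula = 1.
Row P_1=0, P_2=0, P_3=1, P_4=1: (~(P_4 <-> P_2) & P_1 & P_4) = 0, so the formula = 1.
Row P_1=0, P_2=0, P_3=0, P_4=0: (~(P_4 <-> P_2) & P_1 & P_4) = 0, so the formula = 0.

1, 1, 1, 0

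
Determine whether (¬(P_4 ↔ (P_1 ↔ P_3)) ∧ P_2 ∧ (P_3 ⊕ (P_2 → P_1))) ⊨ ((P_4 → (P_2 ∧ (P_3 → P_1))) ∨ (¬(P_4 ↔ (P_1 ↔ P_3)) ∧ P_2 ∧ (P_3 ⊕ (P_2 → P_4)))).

P_1 | P_2 | P_3 | P_4 || φ | ψ
 0  |  0  |  0  |  0  || 0 | 1
 0  |  0  |  0  |  1  || 0 | 0
 0  |  0  |  1  |  0  || 0 | 1
 0  |  0  |  1  |  1  || 0 | 0
 0  |  1  |  0  |  0  || 0 | 1
 0  |  1  |  0  |  1  || 0 | 1
 0  |  1  |  1  |  0  || 0 | 1
 0  |  1  |  1  |  1  || 1 | 0
 1  |  0  |  0  |  0  || 0 | 1
 1  |  0  |  0  |  1  || 0 | 0
 1  |  0  |  1  |  0  || 0 | 1
 1  |  0  |  1  |  1  || 0 | 0
 1  |  1  |  0  |  0  || 0 | 1
 1  |  1  |  0  |  1  || 1 | 1
 1  |  1  |  1  |  0  || 0 | 1
 1  |  1  |  1  |  1  || 0 | 1
At P_1=0, P_2=1, P_3=1, P_4=1 we have φ true but ψ false, so φ does not entail ψ.

no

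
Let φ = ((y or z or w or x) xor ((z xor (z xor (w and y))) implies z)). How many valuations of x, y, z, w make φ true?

3

x | y | z | w | (y or z or w or x) | (w and y) | (z xor (w and y)) | (z xor (z xor (w and y))) | φ
- | - | - | - | ------------------ | --------- | ----------------- | ------------------------- | -
0 | 0 | 0 | 0 |         0          |     0     |         0         |             0             | 1
0 | 0 | 0 | 1 |         1          |     0     |         0         |             0             | 0
0 | 0 | 1 | 0 |         1          |     0     |         1         |             0             | 0
0 | 0 | 1 | 1 |         1          |     0     |         1         |             0             | 0
0 | 1 | 0 | 0 |         1          |     0     |         0         |             0             | 0
0 | 1 | 0 | 1 |         1          |     1     |         1         |             1             | 1
0 | 1 | 1 | 0 |         1          |     0     |         1         |             0             | 0
0 | 1 | 1 | 1 |         1          |     1     |         0         |             1             | 0
1 | 0 | 0 | 0 |         1          |     0     |         0         |             0             | 0
1 | 0 | 0 | 1 |         1          |     0     |         0         |             0             | 0
1 | 0 | 1 | 0 |         1          |     0     |         1         |             0             | 0
1 | 0 | 1 | 1 |         1          |     0     |         1         |             0             | 0
1 | 1 | 0 | 0 |         1          |     0     |         0         |             0             | 0
1 | 1 | 0 | 1 |         1          |     1     |         1         |             1             | 1
1 | 1 | 1 | 0 |         1          |     0     |         1         |             0             | 0
1 | 1 | 1 | 1 |         1          |     1     |         0         |             1             | 0
The formula is true on 3 of the 16 rows.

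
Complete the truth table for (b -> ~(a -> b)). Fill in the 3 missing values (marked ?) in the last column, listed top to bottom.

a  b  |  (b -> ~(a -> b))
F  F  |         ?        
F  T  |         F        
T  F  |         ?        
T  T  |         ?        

T, T, F

Row a=F, b=F: ~(a -> b) = F, so (b -> ~(a -> b)) = T.
Row a=T, b=F: ~(a -> b) = T, so (b -> ~(a -> b)) = T.
Row a=T, b=T: ~(a -> b) = F, so (b -> ~(a -> b)) = F.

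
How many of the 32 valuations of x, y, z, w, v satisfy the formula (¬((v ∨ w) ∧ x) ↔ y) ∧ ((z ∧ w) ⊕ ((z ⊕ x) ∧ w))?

x | y | z | w | v | φ
- | - | - | - | - | -
0 | 0 | 0 | 0 | 0 | 0
0 | 0 | 0 | 0 | 1 | 0
0 | 0 | 0 | 1 | 0 | 0
0 | 0 | 0 | 1 | 1 | 0
0 | 0 | 1 | 0 | 0 | 0
0 | 0 | 1 | 0 | 1 | 0
0 | 0 | 1 | 1 | 0 | 0
0 | 0 | 1 | 1 | 1 | 0
0 | 1 | 0 | 0 | 0 | 0
0 | 1 | 0 | 0 | 1 | 0
0 | 1 | 0 | 1 | 0 | 0
0 | 1 | 0 | 1 | 1 | 0
0 | 1 | 1 | 0 | 0 | 0
0 | 1 | 1 | 0 | 1 | 0
0 | 1 | 1 | 1 | 0 | 0
0 | 1 | 1 | 1 | 1 | 0
1 | 0 | 0 | 0 | 0 | 0
1 | 0 | 0 | 0 | 1 | 0
1 | 0 | 0 | 1 | 0 | 1
1 | 0 | 0 | 1 | 1 | 1
1 | 0 | 1 | 0 | 0 | 0
1 | 0 | 1 | 0 | 1 | 0
1 | 0 | 1 | 1 | 0 | 1
1 | 0 | 1 | 1 | 1 | 1
1 | 1 | 0 | 0 | 0 | 0
1 | 1 | 0 | 0 | 1 | 0
1 | 1 | 0 | 1 | 0 | 0
1 | 1 | 0 | 1 | 1 | 0
1 | 1 | 1 | 0 | 0 | 0
1 | 1 | 1 | 0 | 1 | 0
1 | 1 | 1 | 1 | 0 | 0
1 | 1 | 1 | 1 | 1 | 0
The formula is true on 4 of the 32 rows.

4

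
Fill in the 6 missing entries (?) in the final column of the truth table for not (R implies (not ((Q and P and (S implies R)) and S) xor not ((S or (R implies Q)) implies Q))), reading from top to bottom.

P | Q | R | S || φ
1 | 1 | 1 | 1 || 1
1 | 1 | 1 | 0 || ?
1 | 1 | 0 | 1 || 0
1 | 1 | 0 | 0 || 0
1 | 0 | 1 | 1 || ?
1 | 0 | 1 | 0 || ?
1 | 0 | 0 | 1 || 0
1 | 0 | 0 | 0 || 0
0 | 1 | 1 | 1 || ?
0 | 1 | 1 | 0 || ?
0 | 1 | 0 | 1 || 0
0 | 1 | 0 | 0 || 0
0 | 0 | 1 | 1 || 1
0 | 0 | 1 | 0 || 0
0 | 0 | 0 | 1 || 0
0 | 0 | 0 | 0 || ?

0, 1, 0, 0, 0, 0

Row P=1, Q=1, R=1, S=0: (not ((Q and P and (S implies R)) and S) xor not ((S or (R implies Q)) implies Q)) = 1, (R implies (not ((Q and P and (S implies R)) and S) xor not ((S or (R implies Q)) implies Q))) = 1, so the formula = 0.
Row P=1, Q=0, R=1, S=1: (not ((Q and P and (S implies R)) and S) xor not ((S or (R implies Q)) implies Q)) = 0, (R implies (not ((Q and P and (S implies R)) and S) xor not ((S or (R implies Q)) implies Q))) = 0, so the formula = 1.
Row P=1, Q=0, R=1, S=0: (not ((Q and P and (S implies R)) and S) xor not ((S or (R implies Q)) implies Q)) = 1, (R implies (not ((Q and P and (S implies R)) and S) xor not ((S or (R implies Q)) implies Q))) = 1, so the formula = 0.
Row P=0, Q=1, R=1, S=1: (not ((Q and P and (S implies R)) and S) xor not ((S or (R implies Q)) implies Q)) = 1, (R implies (not ((Q and P and (S implies R)) and S) xor not ((S or (R implies Q)) implies Q))) = 1, so the formula = 0.
Row P=0, Q=1, R=1, S=0: (not ((Q and P and (S implies R)) and S) xor not ((S or (R implies Q)) implies Q)) = 1, (R implies (not ((Q and P and (S implies R)) and S) xor not ((S or (R implies Q)) implies Q))) = 1, so the formula = 0.
Row P=0, Q=0, R=0, S=0: (not ((Q and P and (S implies R)) and S) xor not ((S or (R implies Q)) implies Q)) = 0, (R implies (not ((Q and P and (S implies R)) and S) xor not ((S or (R implies Q)) implies Q))) = 1, so the formula = 0.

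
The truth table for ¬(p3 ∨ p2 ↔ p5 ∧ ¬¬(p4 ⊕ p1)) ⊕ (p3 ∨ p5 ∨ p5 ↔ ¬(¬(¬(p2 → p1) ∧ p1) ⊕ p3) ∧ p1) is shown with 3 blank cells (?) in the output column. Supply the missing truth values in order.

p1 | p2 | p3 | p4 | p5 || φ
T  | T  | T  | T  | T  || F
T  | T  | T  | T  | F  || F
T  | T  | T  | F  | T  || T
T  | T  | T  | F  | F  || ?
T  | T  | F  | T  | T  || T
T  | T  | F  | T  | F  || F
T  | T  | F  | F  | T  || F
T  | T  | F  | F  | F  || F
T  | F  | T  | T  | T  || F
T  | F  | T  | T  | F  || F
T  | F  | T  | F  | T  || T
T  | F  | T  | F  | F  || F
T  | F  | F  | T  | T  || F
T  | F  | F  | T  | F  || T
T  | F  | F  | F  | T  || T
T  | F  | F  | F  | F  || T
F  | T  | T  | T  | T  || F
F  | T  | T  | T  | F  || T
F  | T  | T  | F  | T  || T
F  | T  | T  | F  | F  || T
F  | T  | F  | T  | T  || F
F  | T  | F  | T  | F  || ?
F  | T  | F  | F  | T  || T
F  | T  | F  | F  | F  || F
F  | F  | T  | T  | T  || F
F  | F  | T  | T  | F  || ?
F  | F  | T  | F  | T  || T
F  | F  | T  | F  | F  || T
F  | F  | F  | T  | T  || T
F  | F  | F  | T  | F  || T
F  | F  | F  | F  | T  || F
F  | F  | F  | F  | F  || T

Row p1=T, p2=T, p3=T, p4=F, p5=F: ¬(p3 ∨ p2 ↔ p5 ∧ ¬¬(p4 ⊕ p1)) = T, (p3 ∨ p5 ∨ p5 ↔ ¬(¬(¬(p2 → p1) ∧ p1) ⊕ p3) ∧ p1) = T, so the formula = F.
Row p1=F, p2=T, p3=F, p4=T, p5=F: ¬(p3 ∨ p2 ↔ p5 ∧ ¬¬(p4 ⊕ p1)) = T, (p3 ∨ p5 ∨ p5 ↔ ¬(¬(¬(p2 → p1) ∧ p1) ⊕ p3) ∧ p1) = T, so the formula = F.
Row p1=F, p2=F, p3=T, p4=T, p5=F: ¬(p3 ∨ p2 ↔ p5 ∧ ¬¬(p4 ⊕ p1)) = T, (p3 ∨ p5 ∨ p5 ↔ ¬(¬(¬(p2 → p1) ∧ p1) ⊕ p3) ∧ p1) = F, so the formula = T.

F, F, T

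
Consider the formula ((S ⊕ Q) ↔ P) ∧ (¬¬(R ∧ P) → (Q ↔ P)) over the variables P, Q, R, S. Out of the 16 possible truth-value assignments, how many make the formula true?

7

P | Q | R | S || φ
0 | 0 | 0 | 0 || 1
0 | 0 | 0 | 1 || 0
0 | 0 | 1 | 0 || 1
0 | 0 | 1 | 1 || 0
0 | 1 | 0 | 0 || 0
0 | 1 | 0 | 1 || 1
0 | 1 | 1 | 0 || 0
0 | 1 | 1 | 1 || 1
1 | 0 | 0 | 0 || 0
1 | 0 | 0 | 1 || 1
1 | 0 | 1 | 0 || 0
1 | 0 | 1 | 1 || 0
1 | 1 | 0 | 0 || 1
1 | 1 | 0 | 1 || 0
1 | 1 | 1 | 0 || 1
1 | 1 | 1 | 1 || 0
The formula is true on 7 of the 16 rows.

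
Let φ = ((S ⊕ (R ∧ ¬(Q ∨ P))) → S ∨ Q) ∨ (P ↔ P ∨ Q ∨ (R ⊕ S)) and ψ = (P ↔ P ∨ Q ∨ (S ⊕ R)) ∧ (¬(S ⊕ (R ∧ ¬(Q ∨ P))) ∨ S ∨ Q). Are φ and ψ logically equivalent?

not equivalent

P  Q  R  S  |  φ  ψ
1  1  1  1  |  1  1
1  1  1  0  |  1  1
1  1  0  1  |  1  1
1  1  0  0  |  1  1
1  0  1  1  |  1  1
1  0  1  0  |  1  1
1  0  0  1  |  1  1
1  0  0  0  |  1  1
0  1  1  1  |  1  0
0  1  1  0  |  1  0
0  1  0  1  |  1  0
0  1  0  0  |  1  0
0  0  1  1  |  1  1
0  0  1  0  |  0  0
0  0  0  1  |  1  0
0  0  0  0  |  1  1
The columns differ at P=0, Q=1, R=1, S=1 (φ=1, ψ=0), so they are not equivalent.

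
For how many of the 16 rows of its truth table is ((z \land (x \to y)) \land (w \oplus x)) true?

x | y | z | w | φ
- | - | - | - | -
0 | 0 | 0 | 0 | 0
0 | 0 | 0 | 1 | 0
0 | 0 | 1 | 0 | 0
0 | 0 | 1 | 1 | 1
0 | 1 | 0 | 0 | 0
0 | 1 | 0 | 1 | 0
0 | 1 | 1 | 0 | 0
0 | 1 | 1 | 1 | 1
1 | 0 | 0 | 0 | 0
1 | 0 | 0 | 1 | 0
1 | 0 | 1 | 0 | 0
1 | 0 | 1 | 1 | 0
1 | 1 | 0 | 0 | 0
1 | 1 | 0 | 1 | 0
1 | 1 | 1 | 0 | 1
1 | 1 | 1 | 1 | 0
The formula is true on 3 of the 16 rows.

3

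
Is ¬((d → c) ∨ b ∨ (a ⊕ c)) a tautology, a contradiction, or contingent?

contingent

a | b | c | d || ¬((d → c) ∨ b ∨ (a ⊕ c))
F | F | F | F ||            F            
F | F | F | T ||            T            
F | F | T | F ||            F            
F | F | T | T ||            F            
F | T | F | F ||            F            
F | T | F | T ||            F            
F | T | T | F ||            F            
F | T | T | T ||            F            
T | F | F | F ||            F            
T | F | F | T ||            F            
T | F | T | F ||            F            
T | F | T | T ||            F            
T | T | F | F ||            F            
T | T | F | T ||            F            
T | T | T | F ||            F            
T | T | T | T ||            F            
1 of 16 rows are T, so the formula is contingent.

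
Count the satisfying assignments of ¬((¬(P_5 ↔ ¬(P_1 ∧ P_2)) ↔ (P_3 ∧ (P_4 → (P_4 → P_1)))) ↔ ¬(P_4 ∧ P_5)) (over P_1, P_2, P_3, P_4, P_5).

P_1  P_2  P_3  P_4  P_5  |  φ
 F    F    F    F    F   |  T
 F    F    F    F    T   |  F
 F    F    F    T    F   |  T
 F    F    F    T    T   |  T
 F    F    T    F    F   |  F
 F    F    T    F    T   |  T
 F    F    T    T    F   |  T
 F    F    T    T    T   |  T
 F    T    F    F    F   |  T
 F    T    F    F    T   |  F
 F    T    F    T    F   |  T
 F    T    F    T    T   |  T
 F    T    T    F    F   |  F
 F    T    T    F    T   |  T
 F    T    T    T    F   |  T
 F    T    T    T    T   |  T
 T    F    F    F    F   |  T
 T    F    F    F    T   |  F
 T    F    F    T    F   |  T
 T    F    F    T    T   |  T
 T    F    T    F    F   |  F
 T    F    T    F    T   |  T
 T    F    T    T    F   |  F
 T    F    T    T    T   |  F
 T    T    F    F    F   |  F
 T    T    F    F    T   |  T
 T    T    F    T    F   |  F
 T    T    F    T    T   |  F
 T    T    T    F    F   |  T
 T    T    T    F    T   |  F
 T    T    T    T    F   |  T
 T    T    T    T    T   |  T
The formula is true on 20 of the 32 rows.

20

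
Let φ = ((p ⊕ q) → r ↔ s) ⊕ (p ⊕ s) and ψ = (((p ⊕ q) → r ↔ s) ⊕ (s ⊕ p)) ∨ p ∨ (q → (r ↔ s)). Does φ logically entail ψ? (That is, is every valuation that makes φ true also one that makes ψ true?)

yes

p | q | r | s || φ | ψ
1 | 1 | 1 | 1 || 1 | 1
1 | 1 | 1 | 0 || 1 | 1
1 | 1 | 0 | 1 || 1 | 1
1 | 1 | 0 | 0 || 1 | 1
1 | 0 | 1 | 1 || 1 | 1
1 | 0 | 1 | 0 || 1 | 1
1 | 0 | 0 | 1 || 0 | 1
1 | 0 | 0 | 0 || 0 | 1
0 | 1 | 1 | 1 || 0 | 1
0 | 1 | 1 | 0 || 0 | 0
0 | 1 | 0 | 1 || 1 | 1
0 | 1 | 0 | 0 || 1 | 1
0 | 0 | 1 | 1 || 0 | 1
0 | 0 | 1 | 0 || 0 | 1
0 | 0 | 0 | 1 || 0 | 1
0 | 0 | 0 | 0 || 0 | 1
In every row where φ is true, ψ is also true, so φ ⊨ ψ.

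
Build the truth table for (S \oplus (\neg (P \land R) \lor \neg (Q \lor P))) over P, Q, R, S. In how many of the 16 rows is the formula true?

P  Q  R  S  |  (P \land R)  \neg (P \land R)  (Q \lor P)  \neg (Q \lor P)  φ
T  T  T  T  |       T              F              T              F         T
T  T  T  F  |       T              F              T              F         F
T  T  F  T  |       F              T              T              F         F
T  T  F  F  |       F              T              T              F         T
T  F  T  T  |       T              F              T              F         T
T  F  T  F  |       T              F              T              F         F
T  F  F  T  |       F              T              T              F         F
T  F  F  F  |       F              T              T              F         T
F  T  T  T  |       F              T              T              F         F
F  T  T  F  |       F              T              T              F         T
F  T  F  T  |       F              T              T              F         F
F  T  F  F  |       F              T              T              F         T
F  F  T  T  |       F              T              F              T         F
F  F  T  F  |       F              T              F              T         T
F  F  F  T  |       F              T              F              T         F
F  F  F  F  |       F              T              F              T         T
The formula is true on 8 of the 16 rows.

8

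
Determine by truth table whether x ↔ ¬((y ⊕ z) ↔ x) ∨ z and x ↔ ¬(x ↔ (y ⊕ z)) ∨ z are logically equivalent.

  x   |   y   |   z   ||   φ   |   ψ  
False | False | False ||  True |  True
False | False |  True || False | False
False |  True | False || False | False
False |  True |  True || False | False
 True | False | False ||  True |  True
 True | False |  True ||  True |  True
 True |  True | False || False | False
 True |  True |  True ||  True |  True
The columns for φ and ψ agree on every row, so they are logically equivalent.

equivalent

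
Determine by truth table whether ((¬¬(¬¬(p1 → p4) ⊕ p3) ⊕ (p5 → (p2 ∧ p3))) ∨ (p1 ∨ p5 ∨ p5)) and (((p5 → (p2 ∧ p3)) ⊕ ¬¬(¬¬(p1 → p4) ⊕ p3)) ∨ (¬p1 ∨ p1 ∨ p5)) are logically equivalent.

p1 | p2 | p3 | p4 | p5 || φ | ψ
1  | 1  | 1  | 1  | 1  || 1 | 1
1  | 1  | 1  | 1  | 0  || 1 | 1
1  | 1  | 1  | 0  | 1  || 1 | 1
1  | 1  | 1  | 0  | 0  || 1 | 1
1  | 1  | 0  | 1  | 1  || 1 | 1
1  | 1  | 0  | 1  | 0  || 1 | 1
1  | 1  | 0  | 0  | 1  || 1 | 1
1  | 1  | 0  | 0  | 0  || 1 | 1
1  | 0  | 1  | 1  | 1  || 1 | 1
1  | 0  | 1  | 1  | 0  || 1 | 1
1  | 0  | 1  | 0  | 1  || 1 | 1
1  | 0  | 1  | 0  | 0  || 1 | 1
1  | 0  | 0  | 1  | 1  || 1 | 1
1  | 0  | 0  | 1  | 0  || 1 | 1
1  | 0  | 0  | 0  | 1  || 1 | 1
1  | 0  | 0  | 0  | 0  || 1 | 1
0  | 1  | 1  | 1  | 1  || 1 | 1
0  | 1  | 1  | 1  | 0  || 1 | 1
0  | 1  | 1  | 0  | 1  || 1 | 1
0  | 1  | 1  | 0  | 0  || 1 | 1
0  | 1  | 0  | 1  | 1  || 1 | 1
0  | 1  | 0  | 1  | 0  || 0 | 1
0  | 1  | 0  | 0  | 1  || 1 | 1
0  | 1  | 0  | 0  | 0  || 0 | 1
0  | 0  | 1  | 1  | 1  || 1 | 1
0  | 0  | 1  | 1  | 0  || 1 | 1
0  | 0  | 1  | 0  | 1  || 1 | 1
0  | 0  | 1  | 0  | 0  || 1 | 1
0  | 0  | 0  | 1  | 1  || 1 | 1
0  | 0  | 0  | 1  | 0  || 0 | 1
0  | 0  | 0  | 0  | 1  || 1 | 1
0  | 0  | 0  | 0  | 0  || 0 | 1
The columns differ at p1=0, p2=1, p3=0, p4=1, p5=0 (φ=0, ψ=1), so they are not equivalent.

not equivalent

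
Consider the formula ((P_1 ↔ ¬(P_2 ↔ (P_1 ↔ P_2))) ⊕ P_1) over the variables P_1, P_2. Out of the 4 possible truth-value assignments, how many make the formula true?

 P_1  |  P_2  |   φ  
----- | ----- | -----
 True |  True |  True
 True | False |  True
False |  True | False
False | False | False
The formula is true on 2 of the 4 rows.

2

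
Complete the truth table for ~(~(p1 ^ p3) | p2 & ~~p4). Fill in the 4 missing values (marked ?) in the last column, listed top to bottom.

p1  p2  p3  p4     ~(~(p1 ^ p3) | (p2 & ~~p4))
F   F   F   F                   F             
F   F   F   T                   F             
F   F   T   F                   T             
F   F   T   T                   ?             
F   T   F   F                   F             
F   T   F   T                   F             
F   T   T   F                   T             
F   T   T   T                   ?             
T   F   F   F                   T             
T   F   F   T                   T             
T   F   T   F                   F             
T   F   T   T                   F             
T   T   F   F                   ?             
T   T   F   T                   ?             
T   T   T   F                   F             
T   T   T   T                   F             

T, F, T, F

Row p1=F, p2=F, p3=T, p4=T: ~(p1 ^ p3) = F, (p2 & ~~p4) = F, (~(p1 ^ p3) | p2 & ~~p4) = F, so ~(~(p1 ^ p3) | (p2 & ~~p4)) = T.
Row p1=F, p2=T, p3=T, p4=T: ~(p1 ^ p3) = F, (p2 & ~~p4) = T, (~(p1 ^ p3) | p2 & ~~p4) = T, so ~(~(p1 ^ p3) | (p2 & ~~p4)) = F.
Row p1=T, p2=T, p3=F, p4=F: ~(p1 ^ p3) = F, (p2 & ~~p4) = F, (~(p1 ^ p3) | p2 & ~~p4) = F, so ~(~(p1 ^ p3) | (p2 & ~~p4)) = T.
Row p1=T, p2=T, p3=F, p4=T: ~(p1 ^ p3) = F, (p2 & ~~p4) = T, (~(p1 ^ p3) | p2 & ~~p4) = T, so ~(~(p1 ^ p3) | (p2 & ~~p4)) = F.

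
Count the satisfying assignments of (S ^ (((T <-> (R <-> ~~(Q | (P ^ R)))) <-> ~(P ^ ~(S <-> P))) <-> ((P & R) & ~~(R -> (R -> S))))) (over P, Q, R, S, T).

16

P | Q | R | S | T | φ
- | - | - | - | - | -
1 | 1 | 1 | 1 | 1 | 1
1 | 1 | 1 | 1 | 0 | 0
1 | 1 | 1 | 0 | 1 | 0
1 | 1 | 1 | 0 | 0 | 1
1 | 1 | 0 | 1 | 1 | 1
1 | 1 | 0 | 1 | 0 | 0
1 | 1 | 0 | 0 | 1 | 1
1 | 1 | 0 | 0 | 0 | 0
1 | 0 | 1 | 1 | 1 | 0
1 | 0 | 1 | 1 | 0 | 1
1 | 0 | 1 | 0 | 1 | 1
1 | 0 | 1 | 0 | 0 | 0
1 | 0 | 0 | 1 | 1 | 1
1 | 0 | 0 | 1 | 0 | 0
1 | 0 | 0 | 0 | 1 | 1
1 | 0 | 0 | 0 | 0 | 0
0 | 1 | 1 | 1 | 1 | 0
0 | 1 | 1 | 1 | 0 | 1
0 | 1 | 1 | 0 | 1 | 0
0 | 1 | 1 | 0 | 0 | 1
0 | 1 | 0 | 1 | 1 | 1
0 | 1 | 0 | 1 | 0 | 0
0 | 1 | 0 | 0 | 1 | 1
0 | 1 | 0 | 0 | 0 | 0
0 | 0 | 1 | 1 | 1 | 0
0 | 0 | 1 | 1 | 0 | 1
0 | 0 | 1 | 0 | 1 | 0
0 | 0 | 1 | 0 | 0 | 1
0 | 0 | 0 | 1 | 1 | 0
0 | 0 | 0 | 1 | 0 | 1
0 | 0 | 0 | 0 | 1 | 0
0 | 0 | 0 | 0 | 0 | 1
The formula is true on 16 of the 32 rows.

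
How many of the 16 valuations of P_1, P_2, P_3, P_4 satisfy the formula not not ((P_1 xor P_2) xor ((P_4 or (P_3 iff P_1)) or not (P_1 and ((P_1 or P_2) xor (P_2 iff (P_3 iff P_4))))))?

9

P_1 | P_2 | P_3 | P_4 | φ
--- | --- | --- | --- | -
 T  |  T  |  T  |  T  | T
 T  |  T  |  T  |  F  | T
 T  |  T  |  F  |  T  | T
 T  |  T  |  F  |  F  | T
 T  |  F  |  T  |  T  | F
 T  |  F  |  T  |  F  | F
 T  |  F  |  F  |  T  | F
 T  |  F  |  F  |  F  | T
 F  |  T  |  T  |  T  | F
 F  |  T  |  T  |  F  | F
 F  |  T  |  F  |  T  | F
 F  |  T  |  F  |  F  | F
 F  |  F  |  T  |  T  | T
 F  |  F  |  T  |  F  | T
 F  |  F  |  F  |  T  | T
 F  |  F  |  F  |  F  | T
The formula is true on 9 of the 16 rows.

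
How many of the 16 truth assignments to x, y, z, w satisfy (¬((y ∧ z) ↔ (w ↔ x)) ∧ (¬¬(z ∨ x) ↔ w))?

x | y | z | w | (y ∧ z) | (w ↔ x) | ((y ∧ z) ↔ (w ↔ x)) | ¬((y ∧ z) ↔ (w ↔ x)) | (z ∨ x) | ¬(z ∨ x) | ¬¬(z ∨ x) | (¬¬(z ∨ x) ↔ w) | φ
- | - | - | - | ------- | ------- | ------------------- | -------------------- | ------- | -------- | --------- | --------------- | -
1 | 1 | 1 | 1 |    1    |    1    |          1          |          0           |    1    |    0     |     1     |        1        | 0
1 | 1 | 1 | 0 |    1    |    0    |          0          |          1           |    1    |    0     |     1     |        0        | 0
1 | 1 | 0 | 1 |    0    |    1    |          0          |          1           |    1    |    0     |     1     |        1        | 1
1 | 1 | 0 | 0 |    0    |    0    |          1          |          0           |    1    |    0     |     1     |        0        | 0
1 | 0 | 1 | 1 |    0    |    1    |          0          |          1           |    1    |    0     |     1     |        1        | 1
1 | 0 | 1 | 0 |    0    |    0    |          1          |          0           |    1    |    0     |     1     |        0        | 0
1 | 0 | 0 | 1 |    0    |    1    |          0          |          1           |    1    |    0     |     1     |        1        | 1
1 | 0 | 0 | 0 |    0    |    0    |          1          |          0           |    1    |    0     |     1     |        0        | 0
0 | 1 | 1 | 1 |    1    |    0    |          0          |          1           |    1    |    0     |     1     |        1        | 1
0 | 1 | 1 | 0 |    1    |    1    |          1          |          0           |    1    |    0     |     1     |        0        | 0
0 | 1 | 0 | 1 |    0    |    0    |          1          |          0           |    0    |    1     |     0     |        0        | 0
0 | 1 | 0 | 0 |    0    |    1    |          0          |          1           |    0    |    1     |     0     |        1        | 1
0 | 0 | 1 | 1 |    0    |    0    |          1          |          0           |    1    |    0     |     1     |        1        | 0
0 | 0 | 1 | 0 |    0    |    1    |          0          |          1           |    1    |    0     |     1     |        0        | 0
0 | 0 | 0 | 1 |    0    |    0    |          1          |          0           |    0    |    1     |     0     |        0        | 0
0 | 0 | 0 | 0 |    0    |    1    |          0          |          1           |    0    |    1     |     0     |        1        | 1
The formula is true on 6 of the 16 rows.

6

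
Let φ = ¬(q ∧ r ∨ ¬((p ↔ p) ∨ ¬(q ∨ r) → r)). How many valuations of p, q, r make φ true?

2

p | q | r || φ
F | F | F || F
F | F | T || T
F | T | F || F
F | T | T || F
T | F | F || F
T | F | T || T
T | T | F || F
T | T | T || F
The formula is true on 2 of the 8 rows.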